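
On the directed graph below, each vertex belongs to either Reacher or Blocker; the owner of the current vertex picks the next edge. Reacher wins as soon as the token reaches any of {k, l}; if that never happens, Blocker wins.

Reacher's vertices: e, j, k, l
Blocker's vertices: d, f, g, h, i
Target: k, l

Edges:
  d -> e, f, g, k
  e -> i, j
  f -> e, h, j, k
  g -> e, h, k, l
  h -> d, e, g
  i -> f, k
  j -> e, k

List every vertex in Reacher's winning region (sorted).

e, j, k, l

A0 = {k, l}
A1: add {j} — j (Reacher) has j→k.
A2: add {e} — e (Reacher) has e→j.
A3 = A2; e.g. d (Blocker) can still go to f. Fixed point.
Reacher's winning region = {e, j, k, l}.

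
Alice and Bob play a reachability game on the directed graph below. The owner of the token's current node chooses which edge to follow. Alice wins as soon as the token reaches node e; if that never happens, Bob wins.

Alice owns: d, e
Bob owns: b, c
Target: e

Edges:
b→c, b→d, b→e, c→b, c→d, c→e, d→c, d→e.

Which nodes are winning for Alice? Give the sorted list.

d, e

A0 = {e}
A1: add {d} — d (Alice) has d→e.
A2 = A1; e.g. b (Bob) can still go to c. Fixed point.
Alice's winning region = {d, e}.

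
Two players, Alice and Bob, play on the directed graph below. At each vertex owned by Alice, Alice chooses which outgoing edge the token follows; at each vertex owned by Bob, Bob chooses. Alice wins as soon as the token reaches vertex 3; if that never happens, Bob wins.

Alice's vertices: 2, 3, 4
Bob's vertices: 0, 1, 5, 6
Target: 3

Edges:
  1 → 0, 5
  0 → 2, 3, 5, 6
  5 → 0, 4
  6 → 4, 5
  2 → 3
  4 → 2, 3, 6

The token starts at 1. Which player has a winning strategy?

Bob

A0 = {3}
A1: add {2, 4} — 2 (Alice) has 2→3; 4 (Alice) has 4→3.
A2 = A1; e.g. 0 (Bob) can still go to 5. Fixed point.
1 never enters the attractor, so Bob can avoid the target forever.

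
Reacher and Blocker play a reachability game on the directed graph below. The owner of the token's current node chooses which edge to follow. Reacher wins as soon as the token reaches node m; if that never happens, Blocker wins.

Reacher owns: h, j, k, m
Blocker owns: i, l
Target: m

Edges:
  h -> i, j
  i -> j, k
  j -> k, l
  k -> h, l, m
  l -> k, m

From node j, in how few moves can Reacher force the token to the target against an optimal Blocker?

2

A0 = {m}
A1: add {k} — k (Reacher) has k→m.
A2: add {j, l} — j (Reacher) has j→k; l (Blocker): all of {k, m} already in.
j enters the attractor at level 2, so Reacher can force the target in 2 moves from there.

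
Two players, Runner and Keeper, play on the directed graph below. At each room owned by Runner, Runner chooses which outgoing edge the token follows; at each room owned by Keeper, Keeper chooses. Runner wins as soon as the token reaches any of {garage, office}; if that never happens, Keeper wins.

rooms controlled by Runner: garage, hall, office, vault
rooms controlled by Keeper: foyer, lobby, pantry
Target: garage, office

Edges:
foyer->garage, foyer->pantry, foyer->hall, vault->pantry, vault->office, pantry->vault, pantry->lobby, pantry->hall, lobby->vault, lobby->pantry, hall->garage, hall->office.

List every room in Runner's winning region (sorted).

garage, hall, office, vault

A0 = {garage, office}
A1: add {hall, vault} — vault (Runner) has vault→office; hall (Runner) has hall→garage.
A2 = A1; e.g. foyer (Keeper) can still go to pantry. Fixed point.
Runner's winning region = {garage, hall, office, vault}.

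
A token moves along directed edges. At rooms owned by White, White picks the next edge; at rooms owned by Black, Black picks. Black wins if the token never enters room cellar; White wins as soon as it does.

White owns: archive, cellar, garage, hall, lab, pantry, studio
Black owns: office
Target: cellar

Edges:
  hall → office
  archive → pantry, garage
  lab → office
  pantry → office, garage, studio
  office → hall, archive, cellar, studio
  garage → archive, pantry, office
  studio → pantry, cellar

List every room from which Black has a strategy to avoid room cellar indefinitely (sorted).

hall, lab, office

A0 = {cellar}
A1: add {studio} — studio (White) has studio→cellar.
A2: add {pantry} — pantry (White) has pantry→studio.
A3: add {archive, garage} — archive (White) has archive→pantry; garage (White) has garage→pantry.
A4 = A3; e.g. hall (White) has no edge into A3. Fixed point.
White's attractor = {archive, cellar, garage, pantry, studio}; Black avoids the target exactly from the complement.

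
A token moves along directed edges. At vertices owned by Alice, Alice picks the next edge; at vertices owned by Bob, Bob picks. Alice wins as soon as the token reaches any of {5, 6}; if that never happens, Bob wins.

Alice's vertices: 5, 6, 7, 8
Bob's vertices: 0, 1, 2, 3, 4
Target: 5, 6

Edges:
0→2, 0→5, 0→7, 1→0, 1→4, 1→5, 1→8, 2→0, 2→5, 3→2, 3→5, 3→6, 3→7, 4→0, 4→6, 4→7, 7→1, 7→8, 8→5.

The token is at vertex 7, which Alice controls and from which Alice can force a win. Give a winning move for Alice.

8

A0 = {5, 6}
A1: add {8} — 8 (Alice) has 8→5.
A2: add {7} — 7 (Alice) has 7→8.
A3 = A2; e.g. 0 (Bob) can still go to 2. Fixed point.
From 7, successor 8 is in the attractor (rank 1); the other successor 1 is not.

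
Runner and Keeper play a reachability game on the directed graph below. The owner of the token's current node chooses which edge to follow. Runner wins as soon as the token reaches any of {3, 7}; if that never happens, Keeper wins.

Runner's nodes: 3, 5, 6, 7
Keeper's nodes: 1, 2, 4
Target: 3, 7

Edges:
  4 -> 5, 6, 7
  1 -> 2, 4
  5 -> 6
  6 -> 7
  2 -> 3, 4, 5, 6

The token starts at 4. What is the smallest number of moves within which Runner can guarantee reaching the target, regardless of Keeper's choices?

3

A0 = {3, 7}
A1: add {6} — 6 (Runner) has 6→7.
A2: add {5} — 5 (Runner) has 5→6.
A3: add {4} — 4 (Keeper): all of {5, 6, 7} already in.
4 enters the attractor at level 3, so Runner can force the target in 3 moves from there.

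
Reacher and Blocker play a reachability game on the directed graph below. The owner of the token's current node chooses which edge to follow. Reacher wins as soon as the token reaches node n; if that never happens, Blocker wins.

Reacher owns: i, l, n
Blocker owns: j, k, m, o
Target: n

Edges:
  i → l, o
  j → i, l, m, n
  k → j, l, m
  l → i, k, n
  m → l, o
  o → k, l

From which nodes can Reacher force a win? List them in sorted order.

A0 = {n}
A1: add {l} — l (Reacher) has l→n.
A2: add {i} — i (Reacher) has i→l.
A3 = A2; e.g. j (Blocker) can still go to m. Fixed point.
Reacher's winning region = {i, l, n}.

i, l, n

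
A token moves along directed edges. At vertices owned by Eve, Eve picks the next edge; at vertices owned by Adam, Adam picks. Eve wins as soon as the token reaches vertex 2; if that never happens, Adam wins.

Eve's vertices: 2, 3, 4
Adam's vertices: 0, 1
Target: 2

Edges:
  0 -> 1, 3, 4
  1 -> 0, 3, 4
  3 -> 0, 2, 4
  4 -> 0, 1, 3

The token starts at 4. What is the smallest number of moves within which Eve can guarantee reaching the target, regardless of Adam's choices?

2

A0 = {2}
A1: add {3} — 3 (Eve) has 3→2.
A2: add {4} — 4 (Eve) has 4→3.
A3 = A2; e.g. 0 (Adam) can still go to 1. Fixed point.
4 enters the attractor at level 2, so Eve can force the target in 2 moves from there.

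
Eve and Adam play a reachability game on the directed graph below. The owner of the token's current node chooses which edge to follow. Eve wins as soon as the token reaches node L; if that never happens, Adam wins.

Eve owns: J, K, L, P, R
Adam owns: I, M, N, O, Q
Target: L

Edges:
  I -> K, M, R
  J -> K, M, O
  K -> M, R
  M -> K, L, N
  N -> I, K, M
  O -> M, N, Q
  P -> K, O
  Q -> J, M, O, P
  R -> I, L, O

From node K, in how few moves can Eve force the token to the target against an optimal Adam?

A0 = {L}
A1: add {R} — R (Eve) has R→L.
A2: add {K} — K (Eve) has K→R.
K enters the attractor at level 2, so Eve can force the target in 2 moves from there.

2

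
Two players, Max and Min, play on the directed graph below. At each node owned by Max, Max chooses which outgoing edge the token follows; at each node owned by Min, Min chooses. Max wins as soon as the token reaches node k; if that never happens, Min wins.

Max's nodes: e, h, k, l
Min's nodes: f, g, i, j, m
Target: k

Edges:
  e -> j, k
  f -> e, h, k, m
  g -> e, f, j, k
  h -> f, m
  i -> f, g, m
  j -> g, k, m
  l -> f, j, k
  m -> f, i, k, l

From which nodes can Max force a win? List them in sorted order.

A0 = {k}
A1: add {e, l} — e (Max) has e→k; l (Max) has l→k.
A2 = A1; e.g. f (Min) can still go to h. Fixed point.
Max's winning region = {e, k, l}.

e, k, l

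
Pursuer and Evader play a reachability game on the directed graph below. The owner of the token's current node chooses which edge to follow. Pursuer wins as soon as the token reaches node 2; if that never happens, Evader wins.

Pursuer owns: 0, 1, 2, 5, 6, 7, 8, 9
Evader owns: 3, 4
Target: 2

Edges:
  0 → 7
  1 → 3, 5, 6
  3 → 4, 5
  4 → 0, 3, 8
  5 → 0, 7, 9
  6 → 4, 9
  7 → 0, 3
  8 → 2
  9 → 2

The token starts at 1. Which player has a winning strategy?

Pursuer

A0 = {2}
A1: add {8, 9} — 8 (Pursuer) has 8→2; 9 (Pursuer) has 9→2.
A2: add {5, 6} — 5 (Pursuer) has 5→9; 6 (Pursuer) has 6→9.
A3: add {1} — 1 (Pursuer) has 1→5.
A4 = A3; e.g. 0 (Pursuer) has no edge into A3. Fixed point.
1 ∈ A3, so Pursuer can force the target.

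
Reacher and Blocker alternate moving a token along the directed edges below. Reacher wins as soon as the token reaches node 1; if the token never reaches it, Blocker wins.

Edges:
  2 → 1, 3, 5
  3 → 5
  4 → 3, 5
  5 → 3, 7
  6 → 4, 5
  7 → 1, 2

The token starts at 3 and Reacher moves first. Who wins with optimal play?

Track states (vertex, player-to-move).
A0 = {(1,Reacher), (1,Blocker)}
A1: add {(2,Reacher), (7,Reacher)}.
A2: add {(7,Blocker)}.
A3: add {(5,Reacher)}.
A4: add {(3,Blocker)}.
A5: add {(4,Reacher)}.
A6: add {(6,Blocker)}.
A7 = A6; e.g. (2,Blocker) stays out. (3,Reacher) never enters ⇒ Blocker avoids the target.

Blocker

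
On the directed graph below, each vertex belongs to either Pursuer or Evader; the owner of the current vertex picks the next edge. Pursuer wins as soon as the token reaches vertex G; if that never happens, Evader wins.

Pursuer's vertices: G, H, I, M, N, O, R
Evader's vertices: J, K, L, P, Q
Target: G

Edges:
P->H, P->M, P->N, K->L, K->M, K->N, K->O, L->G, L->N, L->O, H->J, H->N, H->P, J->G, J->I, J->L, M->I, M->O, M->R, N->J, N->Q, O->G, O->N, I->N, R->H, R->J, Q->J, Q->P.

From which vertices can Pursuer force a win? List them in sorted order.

A0 = {G}
A1: add {O} — O (Pursuer) has O→G.
A2: add {M} — M (Pursuer) has M→O.
A3 = A2; e.g. H (Pursuer) has no edge into A2. Fixed point.
Pursuer's winning region = {G, M, O}.

G, M, O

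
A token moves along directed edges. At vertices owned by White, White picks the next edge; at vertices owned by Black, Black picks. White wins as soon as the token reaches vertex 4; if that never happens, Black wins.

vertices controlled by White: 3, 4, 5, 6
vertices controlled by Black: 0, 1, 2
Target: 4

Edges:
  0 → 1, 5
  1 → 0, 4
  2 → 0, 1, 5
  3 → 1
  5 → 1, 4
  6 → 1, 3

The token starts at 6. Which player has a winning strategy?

A0 = {4}
A1: add {5} — 5 (White) has 5→4.
A2 = A1; e.g. 0 (Black) can still go to 1. Fixed point.
6 never enters the attractor, so Black can avoid the target forever.

Black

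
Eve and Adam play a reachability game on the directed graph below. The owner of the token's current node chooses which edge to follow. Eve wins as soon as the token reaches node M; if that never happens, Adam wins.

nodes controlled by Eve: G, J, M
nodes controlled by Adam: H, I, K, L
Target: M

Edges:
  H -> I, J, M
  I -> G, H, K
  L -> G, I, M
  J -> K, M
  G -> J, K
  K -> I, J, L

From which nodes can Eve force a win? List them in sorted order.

G, J, M

A0 = {M}
A1: add {J} — J (Eve) has J→M.
A2: add {G} — G (Eve) has G→J.
A3 = A2; e.g. H (Adam) can still go to I. Fixed point.
Eve's winning region = {G, J, M}.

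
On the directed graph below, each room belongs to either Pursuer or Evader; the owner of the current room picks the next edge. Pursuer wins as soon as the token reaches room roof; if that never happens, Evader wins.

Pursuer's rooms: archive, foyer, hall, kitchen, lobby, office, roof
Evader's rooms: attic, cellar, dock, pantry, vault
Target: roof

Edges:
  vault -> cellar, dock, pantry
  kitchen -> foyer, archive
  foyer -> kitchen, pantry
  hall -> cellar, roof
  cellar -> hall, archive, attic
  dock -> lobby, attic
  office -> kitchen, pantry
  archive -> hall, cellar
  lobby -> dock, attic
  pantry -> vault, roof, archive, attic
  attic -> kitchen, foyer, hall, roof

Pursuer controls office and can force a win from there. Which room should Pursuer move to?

kitchen

A0 = {roof}
A1: add {hall} — hall (Pursuer) has hall→roof.
A2: add {archive} — archive (Pursuer) has archive→hall.
A3: add {kitchen} — kitchen (Pursuer) has kitchen→archive.
A4: add {foyer, office} — foyer (Pursuer) has foyer→kitchen; office (Pursuer) has office→kitchen.
A5: add {attic} — attic (Evader): all of {kitchen, foyer, hall, roof} already in.
A6: add {cellar, lobby} — cellar (Evader): all of {hall, archive, attic} already in; lobby (Pursuer) has lobby→attic.
A7: add {dock} — dock (Evader): all of {lobby, attic} already in.
A8 = A7; e.g. vault (Evader) can still go to pantry. Fixed point.
From office, successor kitchen is in the attractor (rank 3); the other successor pantry is not.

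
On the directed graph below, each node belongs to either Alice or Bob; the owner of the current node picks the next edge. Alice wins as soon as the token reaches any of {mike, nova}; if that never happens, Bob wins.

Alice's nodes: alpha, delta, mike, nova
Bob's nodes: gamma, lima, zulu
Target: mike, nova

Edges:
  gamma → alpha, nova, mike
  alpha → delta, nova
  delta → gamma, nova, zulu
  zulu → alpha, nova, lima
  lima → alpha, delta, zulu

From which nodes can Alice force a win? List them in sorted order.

A0 = {mike, nova}
A1: add {alpha, delta} — alpha (Alice) has alpha→nova; delta (Alice) has delta→nova.
A2: add {gamma} — gamma (Bob): all of {alpha, nova, mike} already in.
A3 = A2; e.g. zulu (Bob) can still go to lima. Fixed point.
Alice's winning region = {alpha, delta, gamma, mike, nova}.

alpha, delta, gamma, mike, nova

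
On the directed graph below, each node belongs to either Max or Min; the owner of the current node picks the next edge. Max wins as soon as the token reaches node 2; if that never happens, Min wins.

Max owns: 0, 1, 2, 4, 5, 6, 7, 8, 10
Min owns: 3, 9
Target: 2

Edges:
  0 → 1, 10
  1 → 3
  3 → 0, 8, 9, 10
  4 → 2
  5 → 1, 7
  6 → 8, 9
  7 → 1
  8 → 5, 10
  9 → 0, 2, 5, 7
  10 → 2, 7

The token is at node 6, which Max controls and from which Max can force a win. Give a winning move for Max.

8

A0 = {2}
A1: add {4, 10} — 4 (Max) has 4→2; 10 (Max) has 10→2.
A2: add {0, 8} — 0 (Max) has 0→10; 8 (Max) has 8→10.
A3: add {6} — 6 (Max) has 6→8.
A4 = A3; e.g. 1 (Max) has no edge into A3. Fixed point.
From 6, successor 8 is in the attractor (rank 2); the other successor 9 is not.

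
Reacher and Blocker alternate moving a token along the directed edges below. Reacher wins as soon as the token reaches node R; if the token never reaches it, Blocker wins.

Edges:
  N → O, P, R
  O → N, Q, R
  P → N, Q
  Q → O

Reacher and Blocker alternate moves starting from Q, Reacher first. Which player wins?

Track states (vertex, player-to-move).
A0 = {(R,Reacher), (R,Blocker)}
A1: add {(N,Reacher), (O,Reacher)}.
A2: add {(Q,Blocker)}.
A3: add {(P,Reacher)}.
A4: add {(N,Blocker)}.
A5 = A4; e.g. (O,Blocker) stays out. (Q,Reacher) never enters ⇒ Blocker avoids the target.

Blocker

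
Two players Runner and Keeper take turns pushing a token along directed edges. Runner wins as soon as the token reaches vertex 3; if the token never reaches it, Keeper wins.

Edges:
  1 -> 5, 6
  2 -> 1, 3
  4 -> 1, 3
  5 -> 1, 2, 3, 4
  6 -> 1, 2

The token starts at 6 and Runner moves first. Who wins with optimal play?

Track states (vertex, player-to-move).
A0 = {(3,Runner), (3,Keeper)}
A1: add {(2,Runner), (4,Runner), (5,Runner)}.
A2 = A1; e.g. (1,Runner) stays out. (6,Runner) never enters ⇒ Keeper avoids the target.

Keeper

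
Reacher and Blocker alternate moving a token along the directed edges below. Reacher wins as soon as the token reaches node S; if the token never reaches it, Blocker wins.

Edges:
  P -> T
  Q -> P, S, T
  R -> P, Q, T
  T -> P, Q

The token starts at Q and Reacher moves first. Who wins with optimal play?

Reacher

Track states (vertex, player-to-move).
A0 = {(S,Reacher), (S,Blocker)}
A1: add {(Q,Reacher)}.
(Q,Reacher) ∈ A1 ⇒ Reacher forces the target.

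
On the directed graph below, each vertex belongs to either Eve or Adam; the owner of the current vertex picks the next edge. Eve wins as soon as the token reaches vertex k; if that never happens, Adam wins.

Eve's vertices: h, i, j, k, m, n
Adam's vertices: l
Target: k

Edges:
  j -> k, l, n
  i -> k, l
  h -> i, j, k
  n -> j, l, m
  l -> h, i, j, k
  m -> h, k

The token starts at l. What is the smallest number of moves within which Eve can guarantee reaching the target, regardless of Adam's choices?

2

A0 = {k}
A1: add {h, i, j, m} — h (Eve) has h→k; i (Eve) has i→k; j (Eve) has j→k; m (Eve) has m→k.
A2: add {l, n} — l (Adam): all of {h, i, j, k} already in; n (Eve) has n→j.
A2 = all vertices. Fixed point.
l enters the attractor at level 2, so Eve can force the target in 2 moves from there.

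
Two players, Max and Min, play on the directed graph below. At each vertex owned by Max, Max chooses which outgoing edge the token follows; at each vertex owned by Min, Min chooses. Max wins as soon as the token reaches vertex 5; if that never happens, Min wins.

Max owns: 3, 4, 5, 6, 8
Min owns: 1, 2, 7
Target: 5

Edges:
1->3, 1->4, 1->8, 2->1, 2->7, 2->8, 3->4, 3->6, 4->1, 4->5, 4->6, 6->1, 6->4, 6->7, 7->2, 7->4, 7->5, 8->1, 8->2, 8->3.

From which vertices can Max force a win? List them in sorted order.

A0 = {5}
A1: add {4} — 4 (Max) has 4→5.
A2: add {3, 6} — 3 (Max) has 3→4; 6 (Max) has 6→4.
A3: add {8} — 8 (Max) has 8→3.
A4: add {1} — 1 (Min): all of {3, 4, 8} already in.
A5 = A4; e.g. 2 (Min) can still go to 7. Fixed point.
Max's winning region = {1, 3, 4, 5, 6, 8}.

1, 3, 4, 5, 6, 8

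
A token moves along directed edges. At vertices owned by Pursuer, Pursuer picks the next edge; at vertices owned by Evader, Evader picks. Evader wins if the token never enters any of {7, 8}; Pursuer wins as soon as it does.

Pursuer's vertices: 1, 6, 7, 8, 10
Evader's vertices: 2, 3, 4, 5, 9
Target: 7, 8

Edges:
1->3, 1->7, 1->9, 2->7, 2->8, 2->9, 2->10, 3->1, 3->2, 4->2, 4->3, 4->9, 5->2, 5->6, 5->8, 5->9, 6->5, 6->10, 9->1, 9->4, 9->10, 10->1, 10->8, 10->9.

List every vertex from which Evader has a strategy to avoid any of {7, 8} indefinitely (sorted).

A0 = {7, 8}
A1: add {1, 10} — 1 (Pursuer) has 1→7; 10 (Pursuer) has 10→8.
A2: add {6} — 6 (Pursuer) has 6→10.
A3 = A2; e.g. 2 (Evader) can still go to 9. Fixed point.
Pursuer's attractor = {1, 6, 7, 8, 10}; Evader avoids the target exactly from the complement.

2, 3, 4, 5, 9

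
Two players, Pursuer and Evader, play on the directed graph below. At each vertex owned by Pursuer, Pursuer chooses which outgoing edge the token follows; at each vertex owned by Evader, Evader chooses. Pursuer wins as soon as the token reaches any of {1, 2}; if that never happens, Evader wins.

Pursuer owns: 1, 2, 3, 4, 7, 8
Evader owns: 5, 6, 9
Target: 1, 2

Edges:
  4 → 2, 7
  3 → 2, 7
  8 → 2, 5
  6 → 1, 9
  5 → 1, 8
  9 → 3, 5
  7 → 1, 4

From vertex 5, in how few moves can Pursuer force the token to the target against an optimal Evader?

2

A0 = {1, 2}
A1: add {3, 4, 7, 8} — 3 (Pursuer) has 3→2; 4 (Pursuer) has 4→2; 7 (Pursuer) has 7→1; 8 (Pursuer) has 8→2.
A2: add {5} — 5 (Evader): all of {1, 8} already in.
5 enters the attractor at level 2, so Pursuer can force the target in 2 moves from there.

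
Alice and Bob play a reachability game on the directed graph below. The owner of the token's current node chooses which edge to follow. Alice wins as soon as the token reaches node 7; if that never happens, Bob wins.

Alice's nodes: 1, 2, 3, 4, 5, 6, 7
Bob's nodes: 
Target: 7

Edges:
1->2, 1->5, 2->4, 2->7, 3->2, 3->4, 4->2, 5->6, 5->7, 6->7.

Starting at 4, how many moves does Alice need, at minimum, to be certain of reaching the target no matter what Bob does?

2

A0 = {7}
A1: add {2, 5, 6} — 2 (Alice) has 2→7; 5 (Alice) has 5→7; 6 (Alice) has 6→7.
A2: add {1, 3, 4} — 1 (Alice) has 1→2; 3 (Alice) has 3→2; 4 (Alice) has 4→2.
A2 = all vertices. Fixed point.
4 enters the attractor at level 2, so Alice can force the target in 2 moves from there.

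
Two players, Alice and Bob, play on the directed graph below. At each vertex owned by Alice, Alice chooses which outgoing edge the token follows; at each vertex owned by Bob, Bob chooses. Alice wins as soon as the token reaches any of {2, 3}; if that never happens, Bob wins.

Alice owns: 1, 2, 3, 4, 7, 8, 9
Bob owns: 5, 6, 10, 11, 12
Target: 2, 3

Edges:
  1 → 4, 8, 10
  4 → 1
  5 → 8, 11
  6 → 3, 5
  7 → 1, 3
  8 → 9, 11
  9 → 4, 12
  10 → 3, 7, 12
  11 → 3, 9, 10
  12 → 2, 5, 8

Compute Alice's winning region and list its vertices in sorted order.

A0 = {2, 3}
A1: add {7} — 7 (Alice) has 7→3.
A2 = A1; e.g. 1 (Alice) has no edge into A1. Fixed point.
Alice's winning region = {2, 3, 7}.

2, 3, 7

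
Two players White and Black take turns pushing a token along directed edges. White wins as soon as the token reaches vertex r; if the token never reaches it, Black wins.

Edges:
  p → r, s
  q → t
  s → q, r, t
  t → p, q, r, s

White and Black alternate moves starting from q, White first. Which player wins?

Black

Track states (vertex, player-to-move).
A0 = {(r,White), (r,Black)}
A1: add {(p,White), (s,White), (t,White)}.
A2: add {(p,Black), (q,Black)}.
A3 = A2; e.g. (q,White) stays out. (q,White) never enters ⇒ Black avoids the target.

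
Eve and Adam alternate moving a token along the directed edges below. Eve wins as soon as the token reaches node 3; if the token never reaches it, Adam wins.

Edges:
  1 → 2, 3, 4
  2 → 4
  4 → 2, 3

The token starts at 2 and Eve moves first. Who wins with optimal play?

Track states (vertex, player-to-move).
A0 = {(3,Eve), (3,Adam)}
A1: add {(1,Eve), (4,Eve)}.
A2: add {(2,Adam)}.
A3 = A2; e.g. (1,Adam) stays out. (2,Eve) never enters ⇒ Adam avoids the target.

Adam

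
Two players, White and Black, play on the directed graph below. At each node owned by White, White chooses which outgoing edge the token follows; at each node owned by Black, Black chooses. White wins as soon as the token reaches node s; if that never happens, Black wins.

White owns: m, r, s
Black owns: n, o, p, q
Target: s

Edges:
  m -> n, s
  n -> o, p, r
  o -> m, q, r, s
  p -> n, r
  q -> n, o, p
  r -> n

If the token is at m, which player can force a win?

A0 = {s}
A1: add {m} — m (White) has m→s.
A2 = A1; e.g. n (Black) can still go to o. Fixed point.
m ∈ A1, so White can force the target.

White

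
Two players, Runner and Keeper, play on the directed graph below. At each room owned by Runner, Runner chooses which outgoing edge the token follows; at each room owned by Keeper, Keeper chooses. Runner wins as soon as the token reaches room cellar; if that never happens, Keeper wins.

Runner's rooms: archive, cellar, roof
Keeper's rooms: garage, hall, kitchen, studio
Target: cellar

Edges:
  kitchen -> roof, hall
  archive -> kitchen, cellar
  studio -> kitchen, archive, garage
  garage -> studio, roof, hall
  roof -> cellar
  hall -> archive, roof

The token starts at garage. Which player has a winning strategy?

A0 = {cellar}
A1: add {archive, roof} — archive (Runner) has archive→cellar; roof (Runner) has roof→cellar.
A2: add {hall} — hall (Keeper): all of {archive, roof} already in.
A3: add {kitchen} — kitchen (Keeper): all of {roof, hall} already in.
A4 = A3; e.g. studio (Keeper) can still go to garage. Fixed point.
garage never enters the attractor, so Keeper can avoid the target forever.

Keeper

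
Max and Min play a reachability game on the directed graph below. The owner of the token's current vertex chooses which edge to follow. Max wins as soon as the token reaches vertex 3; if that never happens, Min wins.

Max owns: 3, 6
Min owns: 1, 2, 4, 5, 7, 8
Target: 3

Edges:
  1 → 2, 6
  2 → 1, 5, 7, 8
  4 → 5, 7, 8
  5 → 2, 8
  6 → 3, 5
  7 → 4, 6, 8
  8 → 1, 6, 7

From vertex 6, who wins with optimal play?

Max

A0 = {3}
A1: add {6} — 6 (Max) has 6→3.
A2 = A1; e.g. 1 (Min) can still go to 2. Fixed point.
6 ∈ A1, so Max can force the target.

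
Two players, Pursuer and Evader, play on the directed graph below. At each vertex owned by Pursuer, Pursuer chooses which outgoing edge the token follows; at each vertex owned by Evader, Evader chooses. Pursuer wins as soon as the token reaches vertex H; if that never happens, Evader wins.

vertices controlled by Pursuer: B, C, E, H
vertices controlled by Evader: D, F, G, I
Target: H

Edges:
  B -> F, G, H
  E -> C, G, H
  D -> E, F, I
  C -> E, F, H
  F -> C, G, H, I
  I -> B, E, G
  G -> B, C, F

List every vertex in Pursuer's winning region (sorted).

A0 = {H}
A1: add {B, C, E} — B (Pursuer) has B→H; C (Pursuer) has C→H; E (Pursuer) has E→H.
A2 = A1; e.g. D (Evader) can still go to F. Fixed point.
Pursuer's winning region = {B, C, E, H}.

B, C, E, H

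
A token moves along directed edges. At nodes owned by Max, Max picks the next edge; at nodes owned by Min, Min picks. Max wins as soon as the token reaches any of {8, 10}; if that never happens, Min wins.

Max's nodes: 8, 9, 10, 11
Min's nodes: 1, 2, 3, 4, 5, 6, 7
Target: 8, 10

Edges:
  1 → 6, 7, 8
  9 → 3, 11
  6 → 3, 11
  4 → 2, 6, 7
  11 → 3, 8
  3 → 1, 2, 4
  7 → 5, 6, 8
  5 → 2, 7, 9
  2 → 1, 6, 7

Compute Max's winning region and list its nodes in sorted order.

A0 = {8, 10}
A1: add {11} — 11 (Max) has 11→8.
A2: add {9} — 9 (Max) has 9→11.
A3 = A2; e.g. 1 (Min) can still go to 6. Fixed point.
Max's winning region = {8, 9, 10, 11}.

8, 9, 10, 11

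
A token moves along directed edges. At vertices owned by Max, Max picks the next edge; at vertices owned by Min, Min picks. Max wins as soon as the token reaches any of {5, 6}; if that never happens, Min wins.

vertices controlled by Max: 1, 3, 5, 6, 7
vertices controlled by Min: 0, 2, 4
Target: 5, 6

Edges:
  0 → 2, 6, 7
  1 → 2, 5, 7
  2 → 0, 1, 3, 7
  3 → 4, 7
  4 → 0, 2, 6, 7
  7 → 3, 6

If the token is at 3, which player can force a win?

A0 = {5, 6}
A1: add {1, 7} — 1 (Max) has 1→5; 7 (Max) has 7→6.
A2: add {3} — 3 (Max) has 3→7.
A3 = A2; e.g. 0 (Min) can still go to 2. Fixed point.
3 ∈ A2, so Max can force the target.

Max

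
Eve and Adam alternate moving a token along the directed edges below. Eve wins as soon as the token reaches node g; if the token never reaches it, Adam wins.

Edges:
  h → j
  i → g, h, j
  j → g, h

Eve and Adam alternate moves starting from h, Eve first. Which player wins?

Adam

Track states (vertex, player-to-move).
A0 = {(g,Eve), (g,Adam)}
A1: add {(i,Eve), (j,Eve)}.
A2: add {(h,Adam)}.
A3 = A2; e.g. (h,Eve) stays out. (h,Eve) never enters ⇒ Adam avoids the target.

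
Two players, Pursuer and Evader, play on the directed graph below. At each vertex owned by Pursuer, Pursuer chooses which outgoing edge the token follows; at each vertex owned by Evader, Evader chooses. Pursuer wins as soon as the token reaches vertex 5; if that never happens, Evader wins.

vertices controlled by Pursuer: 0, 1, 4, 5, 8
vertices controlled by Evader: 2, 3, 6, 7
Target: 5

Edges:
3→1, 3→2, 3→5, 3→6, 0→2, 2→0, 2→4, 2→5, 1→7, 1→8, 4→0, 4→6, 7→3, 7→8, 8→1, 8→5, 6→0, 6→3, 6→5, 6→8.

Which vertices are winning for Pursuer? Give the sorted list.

1, 5, 8

A0 = {5}
A1: add {8} — 8 (Pursuer) has 8→5.
A2: add {1} — 1 (Pursuer) has 1→8.
A3 = A2; e.g. 0 (Pursuer) has no edge into A2. Fixed point.
Pursuer's winning region = {1, 5, 8}.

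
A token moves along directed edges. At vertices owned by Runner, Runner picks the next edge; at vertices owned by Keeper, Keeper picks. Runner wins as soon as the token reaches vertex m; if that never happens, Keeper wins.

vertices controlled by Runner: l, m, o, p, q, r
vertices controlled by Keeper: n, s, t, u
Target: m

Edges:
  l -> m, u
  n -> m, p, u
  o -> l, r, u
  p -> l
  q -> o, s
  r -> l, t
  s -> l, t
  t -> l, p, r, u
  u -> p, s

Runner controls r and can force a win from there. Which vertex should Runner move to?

A0 = {m}
A1: add {l} — l (Runner) has l→m.
A2: add {o, p, r} — o (Runner) has o→l; p (Runner) has p→l; r (Runner) has r→l.
A3: add {q} — q (Runner) has q→o.
A4 = A3; e.g. n (Keeper) can still go to u. Fixed point.
From r, successor l is in the attractor (rank 1); the other successor t is not.

l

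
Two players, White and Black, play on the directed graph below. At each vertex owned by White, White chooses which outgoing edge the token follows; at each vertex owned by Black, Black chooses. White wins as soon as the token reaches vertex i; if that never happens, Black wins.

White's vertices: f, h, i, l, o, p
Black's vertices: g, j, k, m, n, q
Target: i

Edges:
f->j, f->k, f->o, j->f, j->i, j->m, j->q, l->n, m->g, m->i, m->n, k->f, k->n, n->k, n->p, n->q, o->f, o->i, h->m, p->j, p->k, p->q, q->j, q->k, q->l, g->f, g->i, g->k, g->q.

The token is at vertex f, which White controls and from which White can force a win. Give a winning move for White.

o

A0 = {i}
A1: add {o} — o (White) has o→i.
A2: add {f} — f (White) has f→o.
A3 = A2; e.g. g (Black) can still go to k. Fixed point.
From f, successor o is in the attractor (rank 1); the other successors j, k are not.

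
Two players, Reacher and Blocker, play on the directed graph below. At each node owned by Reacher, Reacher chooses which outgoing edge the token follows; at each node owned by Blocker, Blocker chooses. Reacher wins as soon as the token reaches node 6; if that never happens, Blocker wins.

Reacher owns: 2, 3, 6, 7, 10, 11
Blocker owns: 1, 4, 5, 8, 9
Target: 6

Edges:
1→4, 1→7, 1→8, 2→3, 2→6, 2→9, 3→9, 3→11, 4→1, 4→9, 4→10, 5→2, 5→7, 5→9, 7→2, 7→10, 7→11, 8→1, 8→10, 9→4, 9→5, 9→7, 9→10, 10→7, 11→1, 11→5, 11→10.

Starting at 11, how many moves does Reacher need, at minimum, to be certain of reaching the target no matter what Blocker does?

A0 = {6}
A1: add {2} — 2 (Reacher) has 2→6.
A2: add {7} — 7 (Reacher) has 7→2.
A3: add {10} — 10 (Reacher) has 10→7.
A4: add {11} — 11 (Reacher) has 11→10.
11 enters the attractor at level 4, so Reacher can force the target in 4 moves from there.

4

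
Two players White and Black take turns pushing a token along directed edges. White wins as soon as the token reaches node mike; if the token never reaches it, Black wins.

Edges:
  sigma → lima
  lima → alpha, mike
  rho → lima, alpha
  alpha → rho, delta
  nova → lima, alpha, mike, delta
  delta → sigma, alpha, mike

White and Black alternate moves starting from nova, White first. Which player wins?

White

Track states (vertex, player-to-move).
A0 = {(mike,White), (mike,Black)}
A1: add {(lima,White), (nova,White), (delta,White)}.
(nova,White) ∈ A1 ⇒ White forces the target.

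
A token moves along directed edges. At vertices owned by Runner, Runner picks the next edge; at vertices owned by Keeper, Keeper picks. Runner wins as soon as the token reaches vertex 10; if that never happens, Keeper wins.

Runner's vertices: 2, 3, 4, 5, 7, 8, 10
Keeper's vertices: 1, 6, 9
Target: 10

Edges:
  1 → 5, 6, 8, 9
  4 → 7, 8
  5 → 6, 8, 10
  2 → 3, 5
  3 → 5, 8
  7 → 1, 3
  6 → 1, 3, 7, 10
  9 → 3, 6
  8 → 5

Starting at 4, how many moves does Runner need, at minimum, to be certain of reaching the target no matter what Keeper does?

A0 = {10}
A1: add {5} — 5 (Runner) has 5→10.
A2: add {2, 3, 8} — 2 (Runner) has 2→5; 3 (Runner) has 3→5; 8 (Runner) has 8→5.
A3: add {4, 7} — 4 (Runner) has 4→8; 7 (Runner) has 7→3.
A4 = A3; e.g. 1 (Keeper) can still go to 6. Fixed point.
4 enters the attractor at level 3, so Runner can force the target in 3 moves from there.

3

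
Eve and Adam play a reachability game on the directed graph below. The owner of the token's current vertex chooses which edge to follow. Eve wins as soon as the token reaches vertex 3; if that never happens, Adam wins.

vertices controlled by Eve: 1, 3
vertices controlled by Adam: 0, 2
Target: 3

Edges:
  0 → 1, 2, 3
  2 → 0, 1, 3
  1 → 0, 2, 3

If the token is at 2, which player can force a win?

Adam

A0 = {3}
A1: add {1} — 1 (Eve) has 1→3.
A2 = A1; e.g. 0 (Adam) can still go to 2. Fixed point.
2 never enters the attractor, so Adam can avoid the target forever.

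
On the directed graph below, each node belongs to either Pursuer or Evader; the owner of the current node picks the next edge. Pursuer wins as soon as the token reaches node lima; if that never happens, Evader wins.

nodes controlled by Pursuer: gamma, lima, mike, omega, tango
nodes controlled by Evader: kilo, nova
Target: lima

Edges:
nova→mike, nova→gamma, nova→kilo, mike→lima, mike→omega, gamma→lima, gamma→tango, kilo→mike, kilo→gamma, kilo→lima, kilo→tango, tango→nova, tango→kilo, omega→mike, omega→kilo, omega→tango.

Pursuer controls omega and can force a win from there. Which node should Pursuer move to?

A0 = {lima}
A1: add {gamma, mike} — mike (Pursuer) has mike→lima; gamma (Pursuer) has gamma→lima.
A2: add {omega} — omega (Pursuer) has omega→mike.
A3 = A2; e.g. nova (Evader) can still go to kilo. Fixed point.
From omega, successor mike is in the attractor (rank 1); the other successors kilo, tango are not.

mike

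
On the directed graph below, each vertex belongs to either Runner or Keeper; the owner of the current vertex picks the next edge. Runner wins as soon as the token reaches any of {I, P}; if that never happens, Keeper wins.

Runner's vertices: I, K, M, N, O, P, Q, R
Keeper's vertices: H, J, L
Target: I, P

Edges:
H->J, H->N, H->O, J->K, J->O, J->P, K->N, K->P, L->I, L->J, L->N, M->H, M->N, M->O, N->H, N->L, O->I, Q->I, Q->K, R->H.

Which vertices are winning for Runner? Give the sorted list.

A0 = {I, P}
A1: add {K, O, Q} — K (Runner) has K→P; O (Runner) has O→I; Q (Runner) has Q→I.
A2: add {J, M} — J (Keeper): all of {K, O, P} already in; M (Runner) has M→O.
A3 = A2; e.g. H (Keeper) can still go to N. Fixed point.
Runner's winning region = {I, J, K, M, O, P, Q}.

I, J, K, M, O, P, Q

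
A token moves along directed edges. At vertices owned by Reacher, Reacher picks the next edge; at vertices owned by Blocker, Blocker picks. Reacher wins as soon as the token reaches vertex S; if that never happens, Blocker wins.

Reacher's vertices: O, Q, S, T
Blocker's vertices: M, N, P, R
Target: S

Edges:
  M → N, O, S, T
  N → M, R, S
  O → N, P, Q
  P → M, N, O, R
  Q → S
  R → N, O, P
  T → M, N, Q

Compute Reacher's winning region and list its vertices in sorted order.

O, Q, S, T

A0 = {S}
A1: add {Q} — Q (Reacher) has Q→S.
A2: add {O, T} — O (Reacher) has O→Q; T (Reacher) has T→Q.
A3 = A2; e.g. M (Blocker) can still go to N. Fixed point.
Reacher's winning region = {O, Q, S, T}.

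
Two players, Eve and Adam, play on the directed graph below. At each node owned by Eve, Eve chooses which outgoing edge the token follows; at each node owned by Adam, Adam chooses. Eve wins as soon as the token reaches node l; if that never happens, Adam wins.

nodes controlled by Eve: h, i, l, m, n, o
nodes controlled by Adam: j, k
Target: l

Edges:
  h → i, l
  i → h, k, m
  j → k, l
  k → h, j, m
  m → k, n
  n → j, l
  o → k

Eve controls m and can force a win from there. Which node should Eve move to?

n

A0 = {l}
A1: add {h, n} — h (Eve) has h→l; n (Eve) has n→l.
A2: add {i, m} — i (Eve) has i→h; m (Eve) has m→n.
A3 = A2; e.g. j (Adam) can still go to k. Fixed point.
From m, successor n is in the attractor (rank 1); the other successor k is not.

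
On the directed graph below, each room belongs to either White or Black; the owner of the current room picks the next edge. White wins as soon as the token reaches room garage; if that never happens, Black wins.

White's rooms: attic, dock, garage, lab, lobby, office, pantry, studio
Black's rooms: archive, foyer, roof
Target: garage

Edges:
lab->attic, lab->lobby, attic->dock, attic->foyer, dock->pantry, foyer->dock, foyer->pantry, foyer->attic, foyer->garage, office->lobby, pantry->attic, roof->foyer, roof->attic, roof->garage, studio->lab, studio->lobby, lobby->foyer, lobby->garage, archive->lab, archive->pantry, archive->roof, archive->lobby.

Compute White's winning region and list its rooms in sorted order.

garage, lab, lobby, office, studio

A0 = {garage}
A1: add {lobby} — lobby (White) has lobby→garage.
A2: add {lab, office, studio} — office (White) has office→lobby; lab (White) has lab→lobby; studio (White) has studio→lobby.
A3 = A2; e.g. dock (White) has no edge into A2. Fixed point.
White's winning region = {garage, lab, lobby, office, studio}.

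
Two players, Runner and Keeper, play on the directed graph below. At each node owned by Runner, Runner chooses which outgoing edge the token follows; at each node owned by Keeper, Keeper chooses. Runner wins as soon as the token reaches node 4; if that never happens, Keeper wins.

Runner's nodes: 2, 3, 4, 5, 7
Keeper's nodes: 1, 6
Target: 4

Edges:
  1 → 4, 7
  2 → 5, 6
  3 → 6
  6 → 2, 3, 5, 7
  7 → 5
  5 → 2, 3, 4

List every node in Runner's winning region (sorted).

1, 2, 4, 5, 7

A0 = {4}
A1: add {5} — 5 (Runner) has 5→4.
A2: add {2, 7} — 2 (Runner) has 2→5; 7 (Runner) has 7→5.
A3: add {1} — 1 (Keeper): all of {4, 7} already in.
A4 = A3; e.g. 3 (Runner) has no edge into A3. Fixed point.
Runner's winning region = {1, 2, 4, 5, 7}.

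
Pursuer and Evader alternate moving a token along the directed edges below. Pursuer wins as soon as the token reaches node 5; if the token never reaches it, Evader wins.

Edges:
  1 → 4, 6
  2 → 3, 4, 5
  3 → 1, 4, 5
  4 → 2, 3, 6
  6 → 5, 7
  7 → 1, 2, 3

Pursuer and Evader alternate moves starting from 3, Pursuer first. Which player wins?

Pursuer

Track states (vertex, player-to-move).
A0 = {(5,Pursuer), (5,Evader)}
A1: add {(2,Pursuer), (3,Pursuer), (6,Pursuer)}.
(3,Pursuer) ∈ A1 ⇒ Pursuer forces the target.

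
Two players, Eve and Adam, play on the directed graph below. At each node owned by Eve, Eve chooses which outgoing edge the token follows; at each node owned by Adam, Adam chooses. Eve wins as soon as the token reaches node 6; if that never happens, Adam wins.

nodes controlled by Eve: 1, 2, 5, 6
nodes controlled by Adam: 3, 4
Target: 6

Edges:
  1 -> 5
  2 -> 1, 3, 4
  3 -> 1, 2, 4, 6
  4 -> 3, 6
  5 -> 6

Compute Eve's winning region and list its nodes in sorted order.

A0 = {6}
A1: add {5} — 5 (Eve) has 5→6.
A2: add {1} — 1 (Eve) has 1→5.
A3: add {2} — 2 (Eve) has 2→1.
A4 = A3; e.g. 3 (Adam) can still go to 4. Fixed point.
Eve's winning region = {1, 2, 5, 6}.

1, 2, 5, 6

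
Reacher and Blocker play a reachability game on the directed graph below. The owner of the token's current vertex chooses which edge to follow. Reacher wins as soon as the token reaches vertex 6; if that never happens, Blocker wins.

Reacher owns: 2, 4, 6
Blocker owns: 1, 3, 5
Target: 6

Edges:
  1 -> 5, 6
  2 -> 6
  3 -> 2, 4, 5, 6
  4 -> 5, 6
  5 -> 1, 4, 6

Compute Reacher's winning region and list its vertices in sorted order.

A0 = {6}
A1: add {2, 4} — 2 (Reacher) has 2→6; 4 (Reacher) has 4→6.
A2 = A1; e.g. 1 (Blocker) can still go to 5. Fixed point.
Reacher's winning region = {2, 4, 6}.

2, 4, 6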